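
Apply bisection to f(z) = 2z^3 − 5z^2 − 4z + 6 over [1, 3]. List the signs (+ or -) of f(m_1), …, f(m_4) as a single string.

f(2) = -6 < 0, so the root lies in [2, 3]
f(2.5) = -4 < 0, so the root lies in [2.5, 3]
f(2.75) = -1.21875 < 0, so the root lies in [2.75, 3]
f(2.875) = 0.6992 > 0, so the root lies in [2.75, 2.875]

---+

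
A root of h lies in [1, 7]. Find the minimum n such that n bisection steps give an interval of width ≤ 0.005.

11

Width after n steps is 6/2^n. Need 2^n ≥ 6/0.005 = 1200.
2^10 = 1024 < 1200 ≤ 2^11 = 2048, so n = 11.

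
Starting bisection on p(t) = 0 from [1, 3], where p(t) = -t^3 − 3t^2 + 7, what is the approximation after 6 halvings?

m = 2, p(m) = -13 (−); new bracket [1, 2]
m = 1.5, p(m) = -3.125 (−); new bracket [1, 1.5]
m = 1.25, p(m) = 0.359375 (+); new bracket [1.25, 1.5]
m = 1.375, p(m) = -1.2715 (−); new bracket [1.25, 1.375]
m = 1.3125, p(m) = -0.429 (−); new bracket [1.25, 1.3125]
m = 1.28125, p(m) = -0.0281 (−); new bracket [1.25, 1.28125]

1.28125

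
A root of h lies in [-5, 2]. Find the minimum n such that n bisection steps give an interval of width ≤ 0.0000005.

24

Width after n steps is 7/2^n. Need 2^n ≥ 7/0.0000005 = 14000000.
2^23 = 8388608 < 14000000 ≤ 2^24 = 16777216, so n = 24.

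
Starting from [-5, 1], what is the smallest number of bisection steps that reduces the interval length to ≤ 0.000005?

Width after n steps is 6/2^n. Need 2^n ≥ 6/0.000005 = 1200000.
2^20 = 1048576 < 1200000 ≤ 2^21 = 2097152, so n = 21.

21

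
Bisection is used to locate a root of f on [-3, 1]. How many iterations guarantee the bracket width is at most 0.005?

10

Width after n steps is 4/2^n. Need 2^n ≥ 4/0.005 = 800.
2^9 = 512 < 800 ≤ 2^10 = 1024, so n = 10.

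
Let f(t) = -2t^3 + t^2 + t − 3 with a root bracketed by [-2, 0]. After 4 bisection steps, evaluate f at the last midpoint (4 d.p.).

m = -1, f(m) = -1 (−); new bracket [-2, -1]
m = -1.5, f(m) = 4.5 (+); new bracket [-1.5, -1]
m = -1.25, f(m) = 1.21875 (+); new bracket [-1.25, -1]
m = -1.125, f(m) = -0.0117 (−); new bracket [-1.25, -1.125]

-0.0117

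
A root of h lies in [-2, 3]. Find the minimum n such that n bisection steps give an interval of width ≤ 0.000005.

Width after n steps is 5/2^n. Need 2^n ≥ 5/0.000005 = 1000000.
2^19 = 524288 < 1000000 ≤ 2^20 = 1048576, so n = 20.

20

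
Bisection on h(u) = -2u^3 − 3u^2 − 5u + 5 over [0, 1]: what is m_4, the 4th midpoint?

u = 0.5 gives h = 1.5, positive; keep [0.5, 1]
u = 0.75 gives h = -1.28125, negative; keep [0.5, 0.75]
u = 0.625 gives h = 0.214844, positive; keep [0.625, 0.75]
u = 0.6875 gives h = -0.5054, negative; keep [0.625, 0.6875]

0.6875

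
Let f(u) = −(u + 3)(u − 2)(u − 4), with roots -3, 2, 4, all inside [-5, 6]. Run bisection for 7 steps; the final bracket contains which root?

-3

u = 0.5 gives f = -18.375, negative; keep [-5, 0.5]
u = -2.25 gives f = -19.921875, negative; keep [-5, -2.25]
u = -3.625 gives f = 26.806641, positive; keep [-3.625, -2.25]
u = -2.9375 gives f = -2.1409, negative; keep [-3.625, -2.9375]
u = -3.28125 gives f = 10.8152, positive; keep [-3.28125, -2.9375]
u = -3.109375 gives f = 3.973, positive; keep [-3.109375, -2.9375]
u = -3.0234375 gives f = 0.8269, positive; keep [-3.0234375, -2.9375]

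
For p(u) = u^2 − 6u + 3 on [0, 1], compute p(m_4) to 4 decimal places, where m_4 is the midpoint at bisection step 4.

-0.0586

midpoint 0.5: p = 0.25 > 0 → [0.5, 1]
midpoint 0.75: p = -0.9375 < 0 → [0.5, 0.75]
midpoint 0.625: p = -0.359375 < 0 → [0.5, 0.625]
midpoint 0.5625: p = -0.0586 < 0 → [0.5, 0.5625]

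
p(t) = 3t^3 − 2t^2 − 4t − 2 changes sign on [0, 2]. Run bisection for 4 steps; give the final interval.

p(1) = -5 < 0, so the root lies in [1, 2]
p(1.5) = -2.375 < 0, so the root lies in [1.5, 2]
p(1.75) = 0.953125 > 0, so the root lies in [1.5, 1.75]
p(1.625) = -0.9082 < 0, so the root lies in [1.625, 1.75]

[1.625, 1.75]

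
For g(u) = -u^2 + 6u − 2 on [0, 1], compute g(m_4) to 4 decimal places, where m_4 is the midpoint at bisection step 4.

-0.2227

u = 0.5 gives g = 0.75, positive; keep [0, 0.5]
u = 0.25 gives g = -0.5625, negative; keep [0.25, 0.5]
u = 0.375 gives g = 0.109375, positive; keep [0.25, 0.375]
u = 0.3125 gives g = -0.2227, negative; keep [0.3125, 0.375]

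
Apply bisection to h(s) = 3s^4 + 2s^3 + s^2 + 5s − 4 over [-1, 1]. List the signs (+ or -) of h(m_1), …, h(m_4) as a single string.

--++

midpoint 0: h = -4 < 0 → [0, 1]
midpoint 0.5: h = -0.8125 < 0 → [0.5, 1]
midpoint 0.75: h = 2.105469 > 0 → [0.5, 0.75]
midpoint 0.625: h = 0.4617 > 0 → [0.5, 0.625]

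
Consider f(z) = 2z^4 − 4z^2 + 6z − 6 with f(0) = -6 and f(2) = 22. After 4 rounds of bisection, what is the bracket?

[1.125, 1.25]

z = 1 gives f = -2, negative; keep [1, 2]
z = 1.5 gives f = 4.125, positive; keep [1, 1.5]
z = 1.25 gives f = 0.132812, positive; keep [1, 1.25]
z = 1.125 gives f = -1.1089, negative; keep [1.125, 1.25]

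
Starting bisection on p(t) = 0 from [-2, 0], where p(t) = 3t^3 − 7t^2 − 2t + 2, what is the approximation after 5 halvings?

m = -1, p(m) = -6 (−); new bracket [-1, 0]
m = -0.5, p(m) = 0.875 (+); new bracket [-1, -0.5]
m = -0.75, p(m) = -1.703125 (−); new bracket [-0.75, -0.5]
m = -0.625, p(m) = -0.2168 (−); new bracket [-0.625, -0.5]
m = -0.5625, p(m) = 0.3762 (+); new bracket [-0.625, -0.5625]

-0.5625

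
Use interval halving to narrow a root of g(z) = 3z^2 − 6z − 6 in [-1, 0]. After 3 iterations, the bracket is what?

g(-0.5) = -2.25 < 0, so the root lies in [-1, -0.5]
g(-0.75) = 0.1875 > 0, so the root lies in [-0.75, -0.5]
g(-0.625) = -1.078125 < 0, so the root lies in [-0.75, -0.625]

[-0.75, -0.625]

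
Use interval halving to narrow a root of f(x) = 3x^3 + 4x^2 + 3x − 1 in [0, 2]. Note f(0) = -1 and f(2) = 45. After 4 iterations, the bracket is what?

m = 1, f(m) = 9 (+); new bracket [0, 1]
m = 0.5, f(m) = 1.875 (+); new bracket [0, 0.5]
m = 0.25, f(m) = 0.046875 (+); new bracket [0, 0.25]
m = 0.125, f(m) = -0.5566 (−); new bracket [0.125, 0.25]

[0.125, 0.25]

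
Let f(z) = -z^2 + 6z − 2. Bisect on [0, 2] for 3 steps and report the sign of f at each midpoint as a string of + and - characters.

++-

m = 1, f(m) = 3 (+); new bracket [0, 1]
m = 0.5, f(m) = 0.75 (+); new bracket [0, 0.5]
m = 0.25, f(m) = -0.5625 (−); new bracket [0.25, 0.5]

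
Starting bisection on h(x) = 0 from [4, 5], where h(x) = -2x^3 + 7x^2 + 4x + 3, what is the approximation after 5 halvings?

4.09375

midpoint 4.5: h = -19.5 < 0 → [4, 4.5]
midpoint 4.25: h = -7.09375 < 0 → [4, 4.25]
midpoint 4.125: h = -1.769531 < 0 → [4, 4.125]
midpoint 4.0625: h = 0.6831 > 0 → [4.0625, 4.125]
midpoint 4.09375: h = -0.5261 < 0 → [4.0625, 4.09375]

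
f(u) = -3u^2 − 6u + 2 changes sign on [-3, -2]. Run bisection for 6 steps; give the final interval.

[-2.296875, -2.28125]

f(-2.5) = -1.75 < 0, so the root lies in [-2.5, -2]
f(-2.25) = 0.3125 > 0, so the root lies in [-2.5, -2.25]
f(-2.375) = -0.671875 < 0, so the root lies in [-2.375, -2.25]
f(-2.3125) = -0.168 < 0, so the root lies in [-2.3125, -2.25]
f(-2.28125) = 0.0752 > 0, so the root lies in [-2.3125, -2.28125]
f(-2.296875) = -0.0457 < 0, so the root lies in [-2.296875, -2.28125]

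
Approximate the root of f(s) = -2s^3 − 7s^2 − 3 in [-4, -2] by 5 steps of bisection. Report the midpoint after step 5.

-3.5625

s = -3 gives f = -12, negative; keep [-4, -3]
s = -3.5 gives f = -3, negative; keep [-4, -3.5]
s = -3.75 gives f = 4.03125, positive; keep [-3.75, -3.5]
s = -3.625 gives f = 0.2852, positive; keep [-3.625, -3.5]
s = -3.5625 gives f = -1.4136, negative; keep [-3.625, -3.5625]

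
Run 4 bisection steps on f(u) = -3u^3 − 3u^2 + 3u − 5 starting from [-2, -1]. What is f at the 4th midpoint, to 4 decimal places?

midpoint -1.5: f = -6.125 < 0 → [-2, -1.5]
midpoint -1.75: f = -3.359375 < 0 → [-2, -1.75]
midpoint -1.875: f = -1.396484 < 0 → [-2, -1.875]
midpoint -1.9375: f = -0.2546 < 0 → [-2, -1.9375]

-0.2546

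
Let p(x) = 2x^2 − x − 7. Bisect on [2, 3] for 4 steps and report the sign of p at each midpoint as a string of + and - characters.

++-+

p(2.5) = 3 > 0, so the root lies in [2, 2.5]
p(2.25) = 0.875 > 0, so the root lies in [2, 2.25]
p(2.125) = -0.09375 < 0, so the root lies in [2.125, 2.25]
p(2.1875) = 0.3828 > 0, so the root lies in [2.125, 2.1875]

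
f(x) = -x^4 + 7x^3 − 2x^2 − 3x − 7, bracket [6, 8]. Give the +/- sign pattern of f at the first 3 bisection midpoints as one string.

-+-

midpoint 7: f = -126 < 0 → [6, 7]
midpoint 6.5: f = 26.3125 > 0 → [6.5, 7]
midpoint 6.75: f = -41.488281 < 0 → [6.5, 6.75]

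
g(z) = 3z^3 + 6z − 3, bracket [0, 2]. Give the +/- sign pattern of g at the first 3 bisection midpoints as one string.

++-

g(1) = 6 > 0, so the root lies in [0, 1]
g(0.5) = 0.375 > 0, so the root lies in [0, 0.5]
g(0.25) = -1.453125 < 0, so the root lies in [0.25, 0.5]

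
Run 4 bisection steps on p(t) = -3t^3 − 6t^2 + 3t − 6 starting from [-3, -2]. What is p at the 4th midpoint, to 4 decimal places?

m = -2.5, p(m) = -4.125 (−); new bracket [-3, -2.5]
m = -2.75, p(m) = 2.765625 (+); new bracket [-2.75, -2.5]
m = -2.625, p(m) = -0.955078 (−); new bracket [-2.75, -2.625]
m = -2.6875, p(m) = 0.8342 (+); new bracket [-2.6875, -2.625]

0.8342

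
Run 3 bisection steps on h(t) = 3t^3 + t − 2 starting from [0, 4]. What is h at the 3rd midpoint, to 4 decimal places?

-1.1250

t = 2 gives h = 24, positive; keep [0, 2]
t = 1 gives h = 2, positive; keep [0, 1]
t = 0.5 gives h = -1.125, negative; keep [0.5, 1]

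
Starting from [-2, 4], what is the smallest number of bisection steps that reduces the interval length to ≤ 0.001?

13

Width after n steps is 6/2^n. Need 2^n ≥ 6/0.001 = 6000.
2^12 = 4096 < 6000 ≤ 2^13 = 8192, so n = 13.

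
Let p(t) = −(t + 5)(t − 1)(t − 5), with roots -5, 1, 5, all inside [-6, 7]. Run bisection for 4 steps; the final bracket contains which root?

-5

m = 0.5, p(m) = -12.375 (−); new bracket [-6, 0.5]
m = -2.75, p(m) = -65.390625 (−); new bracket [-6, -2.75]
m = -4.375, p(m) = -31.494141 (−); new bracket [-6, -4.375]
m = -5.1875, p(m) = 11.8191 (+); new bracket [-5.1875, -4.375]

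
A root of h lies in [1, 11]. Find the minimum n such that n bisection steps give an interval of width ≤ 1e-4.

Width after n steps is 10/2^n. Need 2^n ≥ 10/1e-4 = 100000.
2^16 = 65536 < 100000 ≤ 2^17 = 131072, so n = 17.

17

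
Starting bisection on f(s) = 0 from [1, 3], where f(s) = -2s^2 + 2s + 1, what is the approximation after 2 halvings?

f(2) = -3 < 0, so the root lies in [1, 2]
f(1.5) = -0.5 < 0, so the root lies in [1, 1.5]

1.5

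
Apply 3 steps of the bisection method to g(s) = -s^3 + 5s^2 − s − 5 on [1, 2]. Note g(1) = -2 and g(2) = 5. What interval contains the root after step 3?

[1.25, 1.375]

g(1.5) = 1.375 > 0, so the root lies in [1, 1.5]
g(1.25) = -0.390625 < 0, so the root lies in [1.25, 1.5]
g(1.375) = 0.478516 > 0, so the root lies in [1.25, 1.375]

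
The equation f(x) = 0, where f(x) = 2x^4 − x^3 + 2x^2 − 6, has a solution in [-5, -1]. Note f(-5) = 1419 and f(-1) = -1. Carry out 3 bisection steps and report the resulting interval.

[-1.5, -1]

f(-3) = 201 > 0, so the root lies in [-3, -1]
f(-2) = 42 > 0, so the root lies in [-2, -1]
f(-1.5) = 12 > 0, so the root lies in [-1.5, -1]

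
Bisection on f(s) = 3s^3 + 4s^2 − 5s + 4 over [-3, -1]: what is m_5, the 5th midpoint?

-2.3125

midpoint -2: f = 6 > 0 → [-3, -2]
midpoint -2.5: f = -5.375 < 0 → [-2.5, -2]
midpoint -2.25: f = 1.328125 > 0 → [-2.5, -2.25]
midpoint -2.375: f = -1.752 < 0 → [-2.375, -2.25]
midpoint -2.3125: f = -0.1462 < 0 → [-2.3125, -2.25]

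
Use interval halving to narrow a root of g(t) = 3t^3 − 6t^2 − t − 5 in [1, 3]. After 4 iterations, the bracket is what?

[2.375, 2.5]

g(2) = -7 < 0, so the root lies in [2, 3]
g(2.5) = 1.875 > 0, so the root lies in [2, 2.5]
g(2.25) = -3.453125 < 0, so the root lies in [2.25, 2.5]
g(2.375) = -1.0293 < 0, so the root lies in [2.375, 2.5]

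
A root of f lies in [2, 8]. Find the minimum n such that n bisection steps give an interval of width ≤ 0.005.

11

Width after n steps is 6/2^n. Need 2^n ≥ 6/0.005 = 1200.
2^10 = 1024 < 1200 ≤ 2^11 = 2048, so n = 11.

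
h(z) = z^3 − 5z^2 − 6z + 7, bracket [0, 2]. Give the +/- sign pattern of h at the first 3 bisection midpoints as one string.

-++

m = 1, h(m) = -3 (−); new bracket [0, 1]
m = 0.5, h(m) = 2.875 (+); new bracket [0.5, 1]
m = 0.75, h(m) = 0.109375 (+); new bracket [0.75, 1]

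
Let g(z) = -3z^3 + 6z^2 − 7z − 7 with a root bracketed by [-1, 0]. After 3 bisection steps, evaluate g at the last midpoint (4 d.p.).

m = -0.5, g(m) = -1.625 (−); new bracket [-1, -0.5]
m = -0.75, g(m) = 2.890625 (+); new bracket [-0.75, -0.5]
m = -0.625, g(m) = 0.451172 (+); new bracket [-0.625, -0.5]

0.4512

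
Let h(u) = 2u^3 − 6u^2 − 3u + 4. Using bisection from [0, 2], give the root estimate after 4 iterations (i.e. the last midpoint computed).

0.625

m = 1, h(m) = -3 (−); new bracket [0, 1]
m = 0.5, h(m) = 1.25 (+); new bracket [0.5, 1]
m = 0.75, h(m) = -0.78125 (−); new bracket [0.5, 0.75]
m = 0.625, h(m) = 0.2695 (+); new bracket [0.625, 0.75]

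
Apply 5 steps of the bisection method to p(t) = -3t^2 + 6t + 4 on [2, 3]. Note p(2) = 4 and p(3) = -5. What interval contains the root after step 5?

[2.5, 2.53125]

t = 2.5 gives p = 0.25, positive; keep [2.5, 3]
t = 2.75 gives p = -2.1875, negative; keep [2.5, 2.75]
t = 2.625 gives p = -0.921875, negative; keep [2.5, 2.625]
t = 2.5625 gives p = -0.3242, negative; keep [2.5, 2.5625]
t = 2.53125 gives p = -0.0342, negative; keep [2.5, 2.53125]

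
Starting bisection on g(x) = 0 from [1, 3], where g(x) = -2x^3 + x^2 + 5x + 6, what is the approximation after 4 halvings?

2.125

midpoint 2: g = 4 > 0 → [2, 3]
midpoint 2.5: g = -6.5 < 0 → [2, 2.5]
midpoint 2.25: g = -0.46875 < 0 → [2, 2.25]
midpoint 2.125: g = 1.9492 > 0 → [2.125, 2.25]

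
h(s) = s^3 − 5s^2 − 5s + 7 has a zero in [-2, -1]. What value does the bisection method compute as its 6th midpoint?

-1.484375

s = -1.5 gives h = -0.125, negative; keep [-1.5, -1]
s = -1.25 gives h = 3.484375, positive; keep [-1.5, -1.25]
s = -1.375 gives h = 1.822266, positive; keep [-1.5, -1.375]
s = -1.4375 gives h = 0.885, positive; keep [-1.5, -1.4375]
s = -1.46875 gives h = 0.3892, positive; keep [-1.5, -1.46875]
s = -1.484375 gives h = 0.1344, positive; keep [-1.5, -1.484375]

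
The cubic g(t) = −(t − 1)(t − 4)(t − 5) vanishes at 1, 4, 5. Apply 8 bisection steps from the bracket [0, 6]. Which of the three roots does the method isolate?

t = 3 gives g = -4, negative; keep [0, 3]
t = 1.5 gives g = -4.375, negative; keep [0, 1.5]
t = 0.75 gives g = 3.453125, positive; keep [0.75, 1.5]
t = 1.125 gives g = -1.3926, negative; keep [0.75, 1.125]
t = 0.9375 gives g = 0.7776, positive; keep [0.9375, 1.125]
t = 1.03125 gives g = -0.3682, negative; keep [0.9375, 1.03125]
t = 0.984375 gives g = 0.1892, positive; keep [0.984375, 1.03125]
t = 1.0078125 gives g = -0.0933, negative; keep [0.984375, 1.0078125]

1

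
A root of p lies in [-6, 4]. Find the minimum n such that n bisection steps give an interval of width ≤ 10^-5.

Width after n steps is 10/2^n. Need 2^n ≥ 10/10^-5 = 1000000.
2^19 = 524288 < 1000000 ≤ 2^20 = 1048576, so n = 20.

20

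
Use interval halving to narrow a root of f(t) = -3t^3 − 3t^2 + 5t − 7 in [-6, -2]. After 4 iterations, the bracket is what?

[-2.25, -2]

midpoint -4: f = 117 > 0 → [-4, -2]
midpoint -3: f = 32 > 0 → [-3, -2]
midpoint -2.5: f = 8.625 > 0 → [-2.5, -2]
midpoint -2.25: f = 0.7344 > 0 → [-2.25, -2]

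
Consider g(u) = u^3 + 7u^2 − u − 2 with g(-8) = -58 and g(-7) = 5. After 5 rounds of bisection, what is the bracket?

m = -7.5, g(m) = -22.625 (−); new bracket [-7.5, -7]
m = -7.25, g(m) = -7.890625 (−); new bracket [-7.25, -7]
m = -7.125, g(m) = -1.220703 (−); new bracket [-7.125, -7]
m = -7.0625, g(m) = 1.9451 (+); new bracket [-7.125, -7.0625]
m = -7.09375, g(m) = 0.3761 (+); new bracket [-7.125, -7.09375]

[-7.125, -7.09375]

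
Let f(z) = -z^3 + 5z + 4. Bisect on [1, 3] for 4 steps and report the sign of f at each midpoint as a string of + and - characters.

++--

m = 2, f(m) = 6 (+); new bracket [2, 3]
m = 2.5, f(m) = 0.875 (+); new bracket [2.5, 3]
m = 2.75, f(m) = -3.046875 (−); new bracket [2.5, 2.75]
m = 2.625, f(m) = -0.9629 (−); new bracket [2.5, 2.625]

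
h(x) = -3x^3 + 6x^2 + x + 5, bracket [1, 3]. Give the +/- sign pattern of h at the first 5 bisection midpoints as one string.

+-++-

h(2) = 7 > 0, so the root lies in [2, 3]
h(2.5) = -1.875 < 0, so the root lies in [2, 2.5]
h(2.25) = 3.453125 > 0, so the root lies in [2.25, 2.5]
h(2.375) = 1.0293 > 0, so the root lies in [2.375, 2.5]
h(2.4375) = -0.3606 < 0, so the root lies in [2.375, 2.4375]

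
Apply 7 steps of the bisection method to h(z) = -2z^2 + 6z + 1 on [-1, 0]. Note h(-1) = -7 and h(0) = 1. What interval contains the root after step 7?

z = -0.5 gives h = -2.5, negative; keep [-0.5, 0]
z = -0.25 gives h = -0.625, negative; keep [-0.25, 0]
z = -0.125 gives h = 0.21875, positive; keep [-0.25, -0.125]
z = -0.1875 gives h = -0.1953, negative; keep [-0.1875, -0.125]
z = -0.15625 gives h = 0.0137, positive; keep [-0.1875, -0.15625]
z = -0.171875 gives h = -0.0903, negative; keep [-0.171875, -0.15625]
z = -0.1640625 gives h = -0.0382, negative; keep [-0.1640625, -0.15625]

[-0.1640625, -0.15625]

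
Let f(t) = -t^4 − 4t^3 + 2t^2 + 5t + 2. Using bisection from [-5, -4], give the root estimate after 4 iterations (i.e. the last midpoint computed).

-4.1875

midpoint -4.5: f = -25.5625 < 0 → [-4.5, -4]
midpoint -4.25: f = -2.316406 < 0 → [-4.25, -4]
midpoint -4.125: f = 6.632568 > 0 → [-4.25, -4.125]
midpoint -4.1875: f = 2.365 > 0 → [-4.25, -4.1875]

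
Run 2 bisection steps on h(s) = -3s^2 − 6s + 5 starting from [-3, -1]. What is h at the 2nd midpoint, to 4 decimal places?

h(-2) = 5 > 0, so the root lies in [-3, -2]
h(-2.5) = 1.25 > 0, so the root lies in [-3, -2.5]

1.2500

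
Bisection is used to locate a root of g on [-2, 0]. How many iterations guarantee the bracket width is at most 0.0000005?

Width after n steps is 2/2^n. Need 2^n ≥ 2/0.0000005 = 4000000.
2^21 = 2097152 < 4000000 ≤ 2^22 = 4194304, so n = 22.

22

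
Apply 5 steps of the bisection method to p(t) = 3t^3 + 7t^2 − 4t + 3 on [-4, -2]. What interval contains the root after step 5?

midpoint -3: p = -3 < 0 → [-3, -2]
midpoint -2.5: p = 9.875 > 0 → [-3, -2.5]
midpoint -2.75: p = 4.546875 > 0 → [-3, -2.75]
midpoint -2.875: p = 1.0684 > 0 → [-3, -2.875]
midpoint -2.9375: p = -0.8899 < 0 → [-2.9375, -2.875]

[-2.9375, -2.875]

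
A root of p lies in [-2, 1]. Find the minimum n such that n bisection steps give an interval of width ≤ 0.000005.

20

Width after n steps is 3/2^n. Need 2^n ≥ 3/0.000005 = 600000.
2^19 = 524288 < 600000 ≤ 2^20 = 1048576, so n = 20.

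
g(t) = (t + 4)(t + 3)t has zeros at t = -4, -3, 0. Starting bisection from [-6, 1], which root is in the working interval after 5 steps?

0

m = -2.5, g(m) = -1.875 (−); new bracket [-2.5, 1]
m = -0.75, g(m) = -5.484375 (−); new bracket [-0.75, 1]
m = 0.125, g(m) = 1.611328 (+); new bracket [-0.75, 0.125]
m = -0.3125, g(m) = -3.0969 (−); new bracket [-0.3125, 0.125]
m = -0.09375, g(m) = -1.0643 (−); new bracket [-0.09375, 0.125]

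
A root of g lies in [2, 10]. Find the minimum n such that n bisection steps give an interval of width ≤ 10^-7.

Width after n steps is 8/2^n. Need 2^n ≥ 8/10^-7 = 80000000.
2^26 = 67108864 < 80000000 ≤ 2^27 = 134217728, so n = 27.

27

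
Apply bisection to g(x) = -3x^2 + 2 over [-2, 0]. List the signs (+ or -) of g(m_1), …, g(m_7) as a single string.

m = -1, g(m) = -1 (−); new bracket [-1, 0]
m = -0.5, g(m) = 1.25 (+); new bracket [-1, -0.5]
m = -0.75, g(m) = 0.3125 (+); new bracket [-1, -0.75]
m = -0.875, g(m) = -0.2969 (−); new bracket [-0.875, -0.75]
m = -0.8125, g(m) = 0.0195 (+); new bracket [-0.875, -0.8125]
m = -0.84375, g(m) = -0.1357 (−); new bracket [-0.84375, -0.8125]
m = -0.828125, g(m) = -0.0574 (−); new bracket [-0.828125, -0.8125]

-++-+--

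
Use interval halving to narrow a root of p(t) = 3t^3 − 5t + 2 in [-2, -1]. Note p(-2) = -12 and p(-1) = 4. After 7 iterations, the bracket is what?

[-1.4609375, -1.453125]

m = -1.5, p(m) = -0.625 (−); new bracket [-1.5, -1]
m = -1.25, p(m) = 2.390625 (+); new bracket [-1.5, -1.25]
m = -1.375, p(m) = 1.076172 (+); new bracket [-1.5, -1.375]
m = -1.4375, p(m) = 0.2761 (+); new bracket [-1.5, -1.4375]
m = -1.46875, p(m) = -0.1615 (−); new bracket [-1.46875, -1.4375]
m = -1.453125, p(m) = 0.0605 (+); new bracket [-1.46875, -1.453125]
m = -1.4609375, p(m) = -0.0497 (−); new bracket [-1.4609375, -1.453125]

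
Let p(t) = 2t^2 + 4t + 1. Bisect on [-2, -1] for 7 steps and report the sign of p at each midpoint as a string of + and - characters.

-+--+-+

p(-1.5) = -0.5 < 0, so the root lies in [-2, -1.5]
p(-1.75) = 0.125 > 0, so the root lies in [-1.75, -1.5]
p(-1.625) = -0.21875 < 0, so the root lies in [-1.75, -1.625]
p(-1.6875) = -0.0547 < 0, so the root lies in [-1.75, -1.6875]
p(-1.71875) = 0.0332 > 0, so the root lies in [-1.71875, -1.6875]
p(-1.703125) = -0.0112 < 0, so the root lies in [-1.71875, -1.703125]
p(-1.7109375) = 0.0109 > 0, so the root lies in [-1.7109375, -1.703125]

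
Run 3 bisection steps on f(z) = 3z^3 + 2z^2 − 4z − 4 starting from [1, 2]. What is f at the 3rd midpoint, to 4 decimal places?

2.0801

m = 1.5, f(m) = 4.625 (+); new bracket [1, 1.5]
m = 1.25, f(m) = -0.015625 (−); new bracket [1.25, 1.5]
m = 1.375, f(m) = 2.080078 (+); new bracket [1.25, 1.375]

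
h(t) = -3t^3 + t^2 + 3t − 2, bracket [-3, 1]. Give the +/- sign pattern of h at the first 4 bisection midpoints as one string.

t = -1 gives h = -1, negative; keep [-3, -1]
t = -2 gives h = 20, positive; keep [-2, -1]
t = -1.5 gives h = 5.875, positive; keep [-1.5, -1]
t = -1.25 gives h = 1.6719, positive; keep [-1.25, -1]

-+++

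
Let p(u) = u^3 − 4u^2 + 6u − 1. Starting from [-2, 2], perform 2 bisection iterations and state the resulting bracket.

midpoint 0: p = -1 < 0 → [0, 2]
midpoint 1: p = 2 > 0 → [0, 1]

[0, 1]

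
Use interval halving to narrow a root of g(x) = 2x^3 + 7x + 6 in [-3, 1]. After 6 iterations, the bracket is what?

[-0.75, -0.6875]

x = -1 gives g = -3, negative; keep [-1, 1]
x = 0 gives g = 6, positive; keep [-1, 0]
x = -0.5 gives g = 2.25, positive; keep [-1, -0.5]
x = -0.75 gives g = -0.0938, negative; keep [-0.75, -0.5]
x = -0.625 gives g = 1.1367, positive; keep [-0.75, -0.625]
x = -0.6875 gives g = 0.5376, positive; keep [-0.75, -0.6875]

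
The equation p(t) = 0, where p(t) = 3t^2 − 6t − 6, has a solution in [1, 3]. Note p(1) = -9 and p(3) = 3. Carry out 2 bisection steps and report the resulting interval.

[2.5, 3]

t = 2 gives p = -6, negative; keep [2, 3]
t = 2.5 gives p = -2.25, negative; keep [2.5, 3]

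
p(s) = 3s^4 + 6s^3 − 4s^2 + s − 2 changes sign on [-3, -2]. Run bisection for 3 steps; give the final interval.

s = -2.5 gives p = -6.0625, negative; keep [-3, -2.5]
s = -2.75 gives p = 11.792969, positive; keep [-2.75, -2.5]
s = -2.625 gives p = 1.727295, positive; keep [-2.625, -2.5]

[-2.625, -2.5]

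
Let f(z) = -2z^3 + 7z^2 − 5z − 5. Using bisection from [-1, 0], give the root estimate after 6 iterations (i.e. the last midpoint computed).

m = -0.5, f(m) = -0.5 (−); new bracket [-1, -0.5]
m = -0.75, f(m) = 3.53125 (+); new bracket [-0.75, -0.5]
m = -0.625, f(m) = 1.347656 (+); new bracket [-0.625, -0.5]
m = -0.5625, f(m) = 0.3833 (+); new bracket [-0.5625, -0.5]
m = -0.53125, f(m) = -0.0683 (−); new bracket [-0.5625, -0.53125]
m = -0.546875, f(m) = 0.155 (+); new bracket [-0.546875, -0.53125]

-0.546875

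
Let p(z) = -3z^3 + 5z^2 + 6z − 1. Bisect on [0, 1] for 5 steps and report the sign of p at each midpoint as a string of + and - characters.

++-++

z = 0.5 gives p = 2.875, positive; keep [0, 0.5]
z = 0.25 gives p = 0.765625, positive; keep [0, 0.25]
z = 0.125 gives p = -0.177734, negative; keep [0.125, 0.25]
z = 0.1875 gives p = 0.281, positive; keep [0.125, 0.1875]
z = 0.15625 gives p = 0.0481, positive; keep [0.125, 0.15625]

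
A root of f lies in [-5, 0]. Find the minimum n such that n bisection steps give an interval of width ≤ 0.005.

Width after n steps is 5/2^n. Need 2^n ≥ 5/0.005 = 1000.
2^9 = 512 < 1000 ≤ 2^10 = 1024, so n = 10.

10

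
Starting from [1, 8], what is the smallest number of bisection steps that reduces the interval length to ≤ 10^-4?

Width after n steps is 7/2^n. Need 2^n ≥ 7/10^-4 = 70000.
2^16 = 65536 < 70000 ≤ 2^17 = 131072, so n = 17.

17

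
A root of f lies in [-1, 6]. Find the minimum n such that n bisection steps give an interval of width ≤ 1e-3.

13

Width after n steps is 7/2^n. Need 2^n ≥ 7/1e-3 = 7000.
2^12 = 4096 < 7000 ≤ 2^13 = 8192, so n = 13.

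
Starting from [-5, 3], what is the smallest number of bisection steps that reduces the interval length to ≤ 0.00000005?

28

Width after n steps is 8/2^n. Need 2^n ≥ 8/0.00000005 = 160000000.
2^27 = 134217728 < 160000000 ≤ 2^28 = 268435456, so n = 28.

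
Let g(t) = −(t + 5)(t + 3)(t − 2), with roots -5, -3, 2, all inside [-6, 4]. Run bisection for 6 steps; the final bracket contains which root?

g(-1) = 24 > 0, so the root lies in [-1, 4]
g(1.5) = 14.625 > 0, so the root lies in [1.5, 4]
g(2.75) = -33.421875 < 0, so the root lies in [1.5, 2.75]
g(2.125) = -4.5645 < 0, so the root lies in [1.5, 2.125]
g(1.8125) = 6.1472 > 0, so the root lies in [1.8125, 2.125]
g(1.96875) = 1.0821 > 0, so the root lies in [1.96875, 2.125]

2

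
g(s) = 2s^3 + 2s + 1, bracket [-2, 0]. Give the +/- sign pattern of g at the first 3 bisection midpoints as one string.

m = -1, g(m) = -3 (−); new bracket [-1, 0]
m = -0.5, g(m) = -0.25 (−); new bracket [-0.5, 0]
m = -0.25, g(m) = 0.46875 (+); new bracket [-0.5, -0.25]

--+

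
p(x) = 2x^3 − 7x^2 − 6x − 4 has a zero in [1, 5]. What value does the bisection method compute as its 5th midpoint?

midpoint 3: p = -31 < 0 → [3, 5]
midpoint 4: p = -12 < 0 → [4, 5]
midpoint 4.5: p = 9.5 > 0 → [4, 4.5]
midpoint 4.25: p = -2.4062 < 0 → [4.25, 4.5]
midpoint 4.375: p = 3.2461 > 0 → [4.25, 4.375]

4.375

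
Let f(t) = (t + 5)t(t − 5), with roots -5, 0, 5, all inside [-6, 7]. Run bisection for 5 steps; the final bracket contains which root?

5

m = 0.5, f(m) = -12.375 (−); new bracket [0.5, 7]
m = 3.75, f(m) = -41.015625 (−); new bracket [3.75, 7]
m = 5.375, f(m) = 20.912109 (+); new bracket [3.75, 5.375]
m = 4.5625, f(m) = -19.0876 (−); new bracket [4.5625, 5.375]
m = 4.96875, f(m) = -1.5479 (−); new bracket [4.96875, 5.375]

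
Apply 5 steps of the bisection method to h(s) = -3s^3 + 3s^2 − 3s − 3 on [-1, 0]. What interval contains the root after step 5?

[-0.5625, -0.53125]

h(-0.5) = -0.375 < 0, so the root lies in [-1, -0.5]
h(-0.75) = 2.203125 > 0, so the root lies in [-0.75, -0.5]
h(-0.625) = 0.779297 > 0, so the root lies in [-0.625, -0.5]
h(-0.5625) = 0.1707 > 0, so the root lies in [-0.5625, -0.5]
h(-0.53125) = -0.1098 < 0, so the root lies in [-0.5625, -0.53125]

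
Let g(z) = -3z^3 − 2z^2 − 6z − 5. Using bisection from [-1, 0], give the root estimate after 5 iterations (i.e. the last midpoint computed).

m = -0.5, g(m) = -2.125 (−); new bracket [-1, -0.5]
m = -0.75, g(m) = -0.359375 (−); new bracket [-1, -0.75]
m = -0.875, g(m) = 0.728516 (+); new bracket [-0.875, -0.75]
m = -0.8125, g(m) = 0.1638 (+); new bracket [-0.8125, -0.75]
m = -0.78125, g(m) = -0.1027 (−); new bracket [-0.8125, -0.78125]

-0.78125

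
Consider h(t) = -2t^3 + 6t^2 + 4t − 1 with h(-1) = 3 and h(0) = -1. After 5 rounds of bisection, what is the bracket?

midpoint -0.5: h = -1.25 < 0 → [-1, -0.5]
midpoint -0.75: h = 0.21875 > 0 → [-0.75, -0.5]
midpoint -0.625: h = -0.667969 < 0 → [-0.75, -0.625]
midpoint -0.6875: h = -0.2642 < 0 → [-0.75, -0.6875]
midpoint -0.71875: h = -0.0328 < 0 → [-0.75, -0.71875]

[-0.75, -0.71875]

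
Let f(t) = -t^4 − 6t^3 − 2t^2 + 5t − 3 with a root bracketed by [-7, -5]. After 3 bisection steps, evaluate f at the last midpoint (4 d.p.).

t = -6 gives f = -105, negative; keep [-6, -5]
t = -5.5 gives f = -7.8125, negative; keep [-5.5, -5]
t = -5.25 gives f = 24.152344, positive; keep [-5.5, -5.25]

24.1523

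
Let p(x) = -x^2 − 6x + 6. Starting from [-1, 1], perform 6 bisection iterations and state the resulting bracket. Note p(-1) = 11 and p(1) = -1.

[0.84375, 0.875]

x = 0 gives p = 6, positive; keep [0, 1]
x = 0.5 gives p = 2.75, positive; keep [0.5, 1]
x = 0.75 gives p = 0.9375, positive; keep [0.75, 1]
x = 0.875 gives p = -0.0156, negative; keep [0.75, 0.875]
x = 0.8125 gives p = 0.4648, positive; keep [0.8125, 0.875]
x = 0.84375 gives p = 0.2256, positive; keep [0.84375, 0.875]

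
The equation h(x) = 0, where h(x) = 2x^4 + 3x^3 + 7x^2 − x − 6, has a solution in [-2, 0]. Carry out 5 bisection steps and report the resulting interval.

[-0.9375, -0.875]

midpoint -1: h = 1 > 0 → [-1, 0]
midpoint -0.5: h = -4 < 0 → [-1, -0.5]
midpoint -0.75: h = -1.945312 < 0 → [-1, -0.75]
midpoint -0.875: h = -0.603 < 0 → [-1, -0.875]
midpoint -0.9375: h = 0.1629 > 0 → [-0.9375, -0.875]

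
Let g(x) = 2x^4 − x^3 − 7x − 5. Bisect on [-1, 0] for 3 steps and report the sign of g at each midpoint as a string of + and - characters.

x = -0.5 gives g = -1.25, negative; keep [-1, -0.5]
x = -0.75 gives g = 1.304688, positive; keep [-0.75, -0.5]
x = -0.625 gives g = -0.075684, negative; keep [-0.75, -0.625]

-+-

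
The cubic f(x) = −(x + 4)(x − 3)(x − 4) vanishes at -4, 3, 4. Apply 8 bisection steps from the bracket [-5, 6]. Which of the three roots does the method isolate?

midpoint 0.5: f = -39.375 < 0 → [-5, 0.5]
midpoint -2.25: f = -57.421875 < 0 → [-5, -2.25]
midpoint -3.625: f = -18.943359 < 0 → [-5, -3.625]
midpoint -4.3125: f = 18.9954 > 0 → [-4.3125, -3.625]
midpoint -3.96875: f = -1.7354 < 0 → [-4.3125, -3.96875]
midpoint -4.140625: f = 8.1744 > 0 → [-4.140625, -3.96875]
midpoint -4.0546875: f = 3.1075 > 0 → [-4.0546875, -3.96875]
midpoint -4.01171875: f = 0.6583 > 0 → [-4.01171875, -3.96875]

-4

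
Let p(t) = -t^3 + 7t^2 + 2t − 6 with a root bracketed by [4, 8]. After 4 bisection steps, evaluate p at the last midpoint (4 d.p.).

midpoint 6: p = 42 > 0 → [6, 8]
midpoint 7: p = 8 > 0 → [7, 8]
midpoint 7.5: p = -19.125 < 0 → [7, 7.5]
midpoint 7.25: p = -4.6406 < 0 → [7, 7.25]

-4.6406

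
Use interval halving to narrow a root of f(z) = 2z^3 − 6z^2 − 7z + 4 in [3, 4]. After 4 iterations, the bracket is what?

m = 3.5, f(m) = -8.25 (−); new bracket [3.5, 4]
m = 3.75, f(m) = -1.15625 (−); new bracket [3.75, 4]
m = 3.875, f(m) = 3.152344 (+); new bracket [3.75, 3.875]
m = 3.8125, f(m) = 0.9321 (+); new bracket [3.75, 3.8125]

[3.75, 3.8125]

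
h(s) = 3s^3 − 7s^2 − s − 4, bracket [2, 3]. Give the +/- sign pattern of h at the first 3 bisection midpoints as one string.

-+-

h(2.5) = -3.375 < 0, so the root lies in [2.5, 3]
h(2.75) = 2.703125 > 0, so the root lies in [2.5, 2.75]
h(2.625) = -0.595703 < 0, so the root lies in [2.625, 2.75]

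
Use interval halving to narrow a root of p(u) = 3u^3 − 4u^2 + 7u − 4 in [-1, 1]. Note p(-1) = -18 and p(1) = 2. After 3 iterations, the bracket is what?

[0.5, 0.75]

m = 0, p(m) = -4 (−); new bracket [0, 1]
m = 0.5, p(m) = -1.125 (−); new bracket [0.5, 1]
m = 0.75, p(m) = 0.265625 (+); new bracket [0.5, 0.75]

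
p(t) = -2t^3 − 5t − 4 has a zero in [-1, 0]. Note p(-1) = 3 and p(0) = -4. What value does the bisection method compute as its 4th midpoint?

p(-0.5) = -1.25 < 0, so the root lies in [-1, -0.5]
p(-0.75) = 0.59375 > 0, so the root lies in [-0.75, -0.5]
p(-0.625) = -0.386719 < 0, so the root lies in [-0.75, -0.625]
p(-0.6875) = 0.0874 > 0, so the root lies in [-0.6875, -0.625]

-0.6875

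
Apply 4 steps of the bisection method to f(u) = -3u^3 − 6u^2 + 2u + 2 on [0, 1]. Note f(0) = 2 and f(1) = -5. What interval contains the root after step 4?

[0.625, 0.6875]

midpoint 0.5: f = 1.125 > 0 → [0.5, 1]
midpoint 0.75: f = -1.140625 < 0 → [0.5, 0.75]
midpoint 0.625: f = 0.173828 > 0 → [0.625, 0.75]
midpoint 0.6875: f = -0.4358 < 0 → [0.625, 0.6875]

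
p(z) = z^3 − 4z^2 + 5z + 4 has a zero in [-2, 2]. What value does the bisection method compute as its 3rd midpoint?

midpoint 0: p = 4 > 0 → [-2, 0]
midpoint -1: p = -6 < 0 → [-1, 0]
midpoint -0.5: p = 0.375 > 0 → [-1, -0.5]

-0.5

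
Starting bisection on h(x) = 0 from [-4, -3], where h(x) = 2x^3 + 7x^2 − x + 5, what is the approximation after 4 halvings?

-3.8125

m = -3.5, h(m) = 8.5 (+); new bracket [-4, -3.5]
m = -3.75, h(m) = 1.71875 (+); new bracket [-4, -3.75]
m = -3.875, h(m) = -2.386719 (−); new bracket [-3.875, -3.75]
m = -3.8125, h(m) = -0.272 (−); new bracket [-3.8125, -3.75]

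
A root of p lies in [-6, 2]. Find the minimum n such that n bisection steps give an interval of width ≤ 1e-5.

Width after n steps is 8/2^n. Need 2^n ≥ 8/1e-5 = 800000.
2^19 = 524288 < 800000 ≤ 2^20 = 1048576, so n = 20.

20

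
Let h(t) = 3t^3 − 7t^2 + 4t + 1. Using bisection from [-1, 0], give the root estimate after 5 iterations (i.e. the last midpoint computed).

t = -0.5 gives h = -3.125, negative; keep [-0.5, 0]
t = -0.25 gives h = -0.484375, negative; keep [-0.25, 0]
t = -0.125 gives h = 0.384766, positive; keep [-0.25, -0.125]
t = -0.1875 gives h = -0.0159, negative; keep [-0.1875, -0.125]
t = -0.15625 gives h = 0.1927, positive; keep [-0.1875, -0.15625]

-0.15625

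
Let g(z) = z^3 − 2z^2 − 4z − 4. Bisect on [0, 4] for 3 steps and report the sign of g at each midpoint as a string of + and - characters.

m = 2, g(m) = -12 (−); new bracket [2, 4]
m = 3, g(m) = -7 (−); new bracket [3, 4]
m = 3.5, g(m) = 0.375 (+); new bracket [3, 3.5]

--+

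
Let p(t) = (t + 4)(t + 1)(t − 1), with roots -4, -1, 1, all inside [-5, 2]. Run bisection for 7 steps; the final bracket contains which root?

-4

t = -1.5 gives p = 3.125, positive; keep [-5, -1.5]
t = -3.25 gives p = 7.171875, positive; keep [-5, -3.25]
t = -4.125 gives p = -2.001953, negative; keep [-4.125, -3.25]
t = -3.6875 gives p = 3.9368, positive; keep [-4.125, -3.6875]
t = -3.90625 gives p = 1.3368, positive; keep [-4.125, -3.90625]
t = -4.015625 gives p = -0.2363, negative; keep [-4.015625, -3.90625]
t = -3.9609375 gives p = 0.5738, positive; keep [-4.015625, -3.9609375]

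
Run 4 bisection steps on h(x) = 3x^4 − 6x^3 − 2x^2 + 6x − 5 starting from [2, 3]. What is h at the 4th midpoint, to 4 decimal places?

0.5123

m = 2.5, h(m) = 20.9375 (+); new bracket [2, 2.5]
m = 2.25, h(m) = 6.917969 (+); new bracket [2, 2.25]
m = 2.125, h(m) = 2.317139 (+); new bracket [2, 2.125]
m = 2.0625, h(m) = 0.5123 (+); new bracket [2, 2.0625]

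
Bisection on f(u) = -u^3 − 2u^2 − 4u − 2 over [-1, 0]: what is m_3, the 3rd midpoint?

m = -0.5, f(m) = -0.375 (−); new bracket [-1, -0.5]
m = -0.75, f(m) = 0.296875 (+); new bracket [-0.75, -0.5]
m = -0.625, f(m) = -0.037109 (−); new bracket [-0.75, -0.625]

-0.625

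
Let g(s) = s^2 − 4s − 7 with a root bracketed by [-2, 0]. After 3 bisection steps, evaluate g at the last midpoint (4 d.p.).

-0.4375

s = -1 gives g = -2, negative; keep [-2, -1]
s = -1.5 gives g = 1.25, positive; keep [-1.5, -1]
s = -1.25 gives g = -0.4375, negative; keep [-1.5, -1.25]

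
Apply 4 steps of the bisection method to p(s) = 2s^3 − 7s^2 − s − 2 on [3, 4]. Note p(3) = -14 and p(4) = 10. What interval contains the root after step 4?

midpoint 3.5: p = -5.5 < 0 → [3.5, 4]
midpoint 3.75: p = 1.28125 > 0 → [3.5, 3.75]
midpoint 3.625: p = -2.339844 < 0 → [3.625, 3.75]
midpoint 3.6875: p = -0.5884 < 0 → [3.6875, 3.75]

[3.6875, 3.75]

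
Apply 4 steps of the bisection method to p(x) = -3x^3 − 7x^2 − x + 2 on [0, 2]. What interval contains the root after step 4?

p(1) = -9 < 0, so the root lies in [0, 1]
p(0.5) = -0.625 < 0, so the root lies in [0, 0.5]
p(0.25) = 1.265625 > 0, so the root lies in [0.25, 0.5]
p(0.375) = 0.4824 > 0, so the root lies in [0.375, 0.5]

[0.375, 0.5]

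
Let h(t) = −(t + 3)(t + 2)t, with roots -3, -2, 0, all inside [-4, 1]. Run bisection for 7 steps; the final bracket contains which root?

midpoint -1.5: h = 1.125 > 0 → [-1.5, 1]
midpoint -0.25: h = 1.203125 > 0 → [-0.25, 1]
midpoint 0.375: h = -3.005859 < 0 → [-0.25, 0.375]
midpoint 0.0625: h = -0.3948 < 0 → [-0.25, 0.0625]
midpoint -0.09375: h = 0.5194 > 0 → [-0.09375, 0.0625]
midpoint -0.015625: h = 0.0925 > 0 → [-0.015625, 0.0625]
midpoint 0.0234375: h = -0.1434 < 0 → [-0.015625, 0.0234375]

0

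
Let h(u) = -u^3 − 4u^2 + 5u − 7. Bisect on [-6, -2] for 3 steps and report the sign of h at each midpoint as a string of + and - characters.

--+

midpoint -4: h = -27 < 0 → [-6, -4]
midpoint -5: h = -7 < 0 → [-6, -5]
midpoint -5.5: h = 10.875 > 0 → [-5.5, -5]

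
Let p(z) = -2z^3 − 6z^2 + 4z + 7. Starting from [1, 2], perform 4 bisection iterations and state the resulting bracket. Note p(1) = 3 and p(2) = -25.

[1.125, 1.1875]

p(1.5) = -7.25 < 0, so the root lies in [1, 1.5]
p(1.25) = -1.28125 < 0, so the root lies in [1, 1.25]
p(1.125) = 1.058594 > 0, so the root lies in [1.125, 1.25]
p(1.1875) = -0.0601 < 0, so the root lies in [1.125, 1.1875]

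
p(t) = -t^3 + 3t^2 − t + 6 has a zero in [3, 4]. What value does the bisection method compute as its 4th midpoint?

3.3125

t = 3.5 gives p = -3.625, negative; keep [3, 3.5]
t = 3.25 gives p = 0.109375, positive; keep [3.25, 3.5]
t = 3.375 gives p = -1.646484, negative; keep [3.25, 3.375]
t = 3.3125 gives p = -0.7415, negative; keep [3.25, 3.3125]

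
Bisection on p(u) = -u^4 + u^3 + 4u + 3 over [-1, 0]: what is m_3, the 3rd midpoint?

p(-0.5) = 0.8125 > 0, so the root lies in [-1, -0.5]
p(-0.75) = -0.738281 < 0, so the root lies in [-0.75, -0.5]
p(-0.625) = 0.103271 > 0, so the root lies in [-0.75, -0.625]

-0.625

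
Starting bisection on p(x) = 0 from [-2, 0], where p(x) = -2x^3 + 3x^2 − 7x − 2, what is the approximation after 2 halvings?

m = -1, p(m) = 10 (+); new bracket [-1, 0]
m = -0.5, p(m) = 2.5 (+); new bracket [-0.5, 0]

-0.5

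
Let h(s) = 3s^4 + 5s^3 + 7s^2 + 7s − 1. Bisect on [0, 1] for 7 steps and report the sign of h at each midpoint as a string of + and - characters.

++-++++

m = 0.5, h(m) = 5.0625 (+); new bracket [0, 0.5]
m = 0.25, h(m) = 1.277344 (+); new bracket [0, 0.25]
m = 0.125, h(m) = -0.005127 (−); new bracket [0.125, 0.25]
m = 0.1875, h(m) = 0.5953 (+); new bracket [0.125, 0.1875]
m = 0.15625, h(m) = 0.2855 (+); new bracket [0.125, 0.15625]
m = 0.140625, h(m) = 0.1379 (+); new bracket [0.125, 0.140625]
m = 0.1328125, h(m) = 0.0658 (+); new bracket [0.125, 0.1328125]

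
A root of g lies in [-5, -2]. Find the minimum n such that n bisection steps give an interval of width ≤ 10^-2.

Width after n steps is 3/2^n. Need 2^n ≥ 3/10^-2 = 300.
2^8 = 256 < 300 ≤ 2^9 = 512, so n = 9.

9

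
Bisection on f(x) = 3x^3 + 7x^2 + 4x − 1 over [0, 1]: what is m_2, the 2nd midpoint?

0.25

x = 0.5 gives f = 3.125, positive; keep [0, 0.5]
x = 0.25 gives f = 0.484375, positive; keep [0, 0.25]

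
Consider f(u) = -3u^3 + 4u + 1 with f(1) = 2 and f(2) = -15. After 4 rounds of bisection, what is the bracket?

[1.25, 1.3125]

u = 1.5 gives f = -3.125, negative; keep [1, 1.5]
u = 1.25 gives f = 0.140625, positive; keep [1.25, 1.5]
u = 1.375 gives f = -1.298828, negative; keep [1.25, 1.375]
u = 1.3125 gives f = -0.533, negative; keep [1.25, 1.3125]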